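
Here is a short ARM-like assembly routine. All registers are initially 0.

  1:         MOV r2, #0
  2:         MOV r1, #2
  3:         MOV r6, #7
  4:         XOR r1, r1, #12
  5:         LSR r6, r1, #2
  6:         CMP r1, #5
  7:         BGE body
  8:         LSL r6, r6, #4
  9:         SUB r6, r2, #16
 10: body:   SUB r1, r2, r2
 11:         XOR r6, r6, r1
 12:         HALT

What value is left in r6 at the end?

3

after MOV r2, #0: r2=0
after MOV r1, #2: r1=2
after MOV r6, #7: r6=7
after XOR r1, r1, #12: r1=2^12=14
after LSR r6, r1, #2: r6=14>>2=3
CMP r1, #5  (cmp 14,5)
BGE body: taken
after SUB r1, r2, r2: r1=0-0=0
after XOR r6, r6, r1: r6=3^0=3
halt.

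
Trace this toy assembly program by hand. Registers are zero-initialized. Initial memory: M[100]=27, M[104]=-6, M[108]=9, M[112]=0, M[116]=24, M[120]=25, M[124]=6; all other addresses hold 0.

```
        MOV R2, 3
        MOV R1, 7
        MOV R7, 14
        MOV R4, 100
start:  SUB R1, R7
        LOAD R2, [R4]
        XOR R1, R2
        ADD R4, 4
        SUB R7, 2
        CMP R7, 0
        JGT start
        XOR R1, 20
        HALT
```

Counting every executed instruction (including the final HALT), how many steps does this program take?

55

R2=3
R1=7
R7=14
R4=100
R1=7-14=-7
R2=M[100]=27
R1=(-7)^27=-30
R4=100+4=104
R7=14-2=12
CMP R7, 0  (cmp 12,0)
JGT start: taken
R1=(-30)-12=-42
R2=M[104]=-6
R1=(-42)^(-6)=44
R4=104+4=108
R7=12-2=10
CMP R7, 0  (cmp 10,0)
JGT start: taken
R1=44-10=34
R2=M[108]=9
R1=34^9=43
R4=108+4=112
R7=10-2=8
CMP R7, 0  (cmp 8,0)
JGT start: taken
R1=43-8=35
R2=M[112]=0
R1=35^0=35
R4=112+4=116
R7=8-2=6
CMP R7, 0  (cmp 6,0)
JGT start: taken
R1=35-6=29
R2=M[116]=24
R1=29^24=5
R4=116+4=120
R7=6-2=4
CMP R7, 0  (cmp 4,0)
JGT start: taken
R1=5-4=1
R2=M[120]=25
R1=1^25=24
R4=120+4=124
R7=4-2=2
CMP R7, 0  (cmp 2,0)
JGT start: taken
R1=24-2=22
R2=M[124]=6
R1=22^6=16
R4=124+4=128
R7=2-2=0
CMP R7, 0  (cmp 0,0)
JGT start: not taken
R1=16^20=4
halt.
Total executed instructions: 55.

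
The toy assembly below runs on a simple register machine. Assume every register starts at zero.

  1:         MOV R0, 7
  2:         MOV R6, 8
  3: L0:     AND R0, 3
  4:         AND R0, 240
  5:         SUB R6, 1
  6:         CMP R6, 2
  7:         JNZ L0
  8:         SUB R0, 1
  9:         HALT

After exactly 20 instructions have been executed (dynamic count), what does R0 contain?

0

MOV R0, 7 → R0=7
MOV R6, 8 → R6=8
AND R0, 3 → R0=7&3=3
AND R0, 240 → R0=3&240=0
SUB R6, 1 → R6=8-1=7
CMP R6, 2  (cmp 7,2)
JNZ L0: taken
AND R0, 3 → R0=0&3=0
AND R0, 240 → R0=0&240=0
SUB R6, 1 → R6=7-1=6
CMP R6, 2  (cmp 6,2)
JNZ L0: taken
AND R0, 3 → R0=0&3=0
AND R0, 240 → R0=0&240=0
SUB R6, 1 → R6=6-1=5
CMP R6, 2  (cmp 5,2)
JNZ L0: taken
AND R0, 3 → R0=0&3=0
AND R0, 240 → R0=0&240=0
SUB R6, 1 → R6=5-1=4
After step 20: R0 = 0.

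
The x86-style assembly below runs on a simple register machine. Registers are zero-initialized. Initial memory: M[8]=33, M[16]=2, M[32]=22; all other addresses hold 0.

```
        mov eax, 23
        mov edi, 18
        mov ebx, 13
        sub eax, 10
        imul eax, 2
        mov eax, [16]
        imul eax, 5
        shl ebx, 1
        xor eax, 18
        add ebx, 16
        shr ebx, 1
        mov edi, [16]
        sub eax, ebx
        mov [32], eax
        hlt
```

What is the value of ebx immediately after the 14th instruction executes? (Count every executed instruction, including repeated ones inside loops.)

21

eax=23
edi=18
ebx=13
eax=23-10=13
eax=13*2=26
eax=M[16]=2
eax=2*5=10
ebx=13<<1=26
eax=10^18=24
ebx=26+16=42
ebx=42>>1=21
edi=M[16]=2
eax=24-21=3
mov [32], eax → M[32]=3
After step 14: ebx = 21.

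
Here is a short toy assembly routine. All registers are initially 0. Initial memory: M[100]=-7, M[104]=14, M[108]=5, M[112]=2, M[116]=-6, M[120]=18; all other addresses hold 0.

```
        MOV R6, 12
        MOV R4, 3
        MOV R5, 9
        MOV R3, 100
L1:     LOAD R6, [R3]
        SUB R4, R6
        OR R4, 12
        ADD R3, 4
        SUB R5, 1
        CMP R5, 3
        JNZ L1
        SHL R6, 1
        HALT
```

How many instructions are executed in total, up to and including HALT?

after MOV R6, 12: R6=12
after MOV R4, 3: R4=3
after MOV R5, 9: R5=9
after MOV R3, 100: R3=100
after LOAD R6, [R3]: R6=M[100]=-7
after SUB R4, R6: R4=3-(-7)=10
after OR R4, 12: R4=10|12=14
after ADD R3, 4: R3=100+4=104
after SUB R5, 1: R5=9-1=8
CMP R5, 3  (cmp 8,3)
JNZ L1: taken
after LOAD R6, [R3]: R6=M[104]=14
after SUB R4, R6: R4=14-14=0
after OR R4, 12: R4=0|12=12
after ADD R3, 4: R3=104+4=108
after SUB R5, 1: R5=8-1=7
CMP R5, 3  (cmp 7,3)
JNZ L1: taken
after LOAD R6, [R3]: R6=M[108]=5
after SUB R4, R6: R4=12-5=7
after OR R4, 12: R4=7|12=15
after ADD R3, 4: R3=108+4=112
after SUB R5, 1: R5=7-1=6
CMP R5, 3  (cmp 6,3)
JNZ L1: taken
after LOAD R6, [R3]: R6=M[112]=2
after SUB R4, R6: R4=15-2=13
after OR R4, 12: R4=13|12=13
after ADD R3, 4: R3=112+4=116
after SUB R5, 1: R5=6-1=5
CMP R5, 3  (cmp 5,3)
JNZ L1: taken
after LOAD R6, [R3]: R6=M[116]=-6
after SUB R4, R6: R4=13-(-6)=19
after OR R4, 12: R4=19|12=31
after ADD R3, 4: R3=116+4=120
after SUB R5, 1: R5=5-1=4
CMP R5, 3  (cmp 4,3)
JNZ L1: taken
after LOAD R6, [R3]: R6=M[120]=18
after SUB R4, R6: R4=31-18=13
after OR R4, 12: R4=13|12=13
after ADD R3, 4: R3=120+4=124
after SUB R5, 1: R5=4-1=3
CMP R5, 3  (cmp 3,3)
JNZ L1: not taken
after SHL R6, 1: R6=18<<1=36
halt.
Total executed instructions: 48.

48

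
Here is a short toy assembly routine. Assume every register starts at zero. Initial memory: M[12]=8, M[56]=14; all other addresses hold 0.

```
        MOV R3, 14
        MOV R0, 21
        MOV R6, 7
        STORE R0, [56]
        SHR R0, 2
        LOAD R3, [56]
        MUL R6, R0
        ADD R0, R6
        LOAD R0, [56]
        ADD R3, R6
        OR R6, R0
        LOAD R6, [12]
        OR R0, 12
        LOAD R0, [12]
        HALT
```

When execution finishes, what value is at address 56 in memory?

R3=14
R0=21
R6=7
STORE R0, [56] → M[56]=21
R0=21>>2=5
R3=M[56]=21
R6=7*5=35
R0=5+35=40
R0=M[56]=21
R3=21+35=56
R6=35|21=55
R6=M[12]=8
R0=21|12=29
R0=M[12]=8
halt.

21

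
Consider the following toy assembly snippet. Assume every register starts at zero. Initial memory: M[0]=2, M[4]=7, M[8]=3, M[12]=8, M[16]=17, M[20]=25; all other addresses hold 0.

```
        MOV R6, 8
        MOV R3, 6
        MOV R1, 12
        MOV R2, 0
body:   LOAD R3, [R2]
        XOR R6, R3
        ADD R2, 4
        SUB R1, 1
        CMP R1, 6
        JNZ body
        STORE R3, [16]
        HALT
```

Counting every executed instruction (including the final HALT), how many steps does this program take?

MOV R6, 8 → R6=8
MOV R3, 6 → R3=6
MOV R1, 12 → R1=12
MOV R2, 0 → R2=0
LOAD R3, [R2] → R3=M[0]=2
XOR R6, R3 → R6=8^2=10
ADD R2, 4 → R2=0+4=4
SUB R1, 1 → R1=12-1=11
CMP R1, 6  (cmp 11,6)
JNZ body: taken
LOAD R3, [R2] → R3=M[4]=7
XOR R6, R3 → R6=10^7=13
ADD R2, 4 → R2=4+4=8
SUB R1, 1 → R1=11-1=10
CMP R1, 6  (cmp 10,6)
JNZ body: taken
LOAD R3, [R2] → R3=M[8]=3
XOR R6, R3 → R6=13^3=14
ADD R2, 4 → R2=8+4=12
SUB R1, 1 → R1=10-1=9
CMP R1, 6  (cmp 9,6)
JNZ body: taken
LOAD R3, [R2] → R3=M[12]=8
XOR R6, R3 → R6=14^8=6
ADD R2, 4 → R2=12+4=16
SUB R1, 1 → R1=9-1=8
CMP R1, 6  (cmp 8,6)
JNZ body: taken
LOAD R3, [R2] → R3=M[16]=17
XOR R6, R3 → R6=6^17=23
ADD R2, 4 → R2=16+4=20
SUB R1, 1 → R1=8-1=7
CMP R1, 6  (cmp 7,6)
JNZ body: taken
LOAD R3, [R2] → R3=M[20]=25
XOR R6, R3 → R6=23^25=14
ADD R2, 4 → R2=20+4=24
SUB R1, 1 → R1=7-1=6
CMP R1, 6  (cmp 6,6)
JNZ body: not taken
STORE R3, [16] → M[16]=25
halt.
Total executed instructions: 42.

42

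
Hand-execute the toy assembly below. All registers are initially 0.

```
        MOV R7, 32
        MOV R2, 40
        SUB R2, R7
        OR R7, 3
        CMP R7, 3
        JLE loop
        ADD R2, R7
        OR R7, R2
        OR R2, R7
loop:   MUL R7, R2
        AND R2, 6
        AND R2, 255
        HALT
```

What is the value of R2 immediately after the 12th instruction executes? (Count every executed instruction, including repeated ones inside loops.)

2

R7=32
R2=40
R2=40-32=8
R7=32|3=35
CMP R7, 3  (cmp 35,3)
JLE loop: not taken
R2=8+35=43
R7=35|43=43
R2=43|43=43
R7=43*43=1849
R2=43&6=2
R2=2&255=2
After step 12: R2 = 2.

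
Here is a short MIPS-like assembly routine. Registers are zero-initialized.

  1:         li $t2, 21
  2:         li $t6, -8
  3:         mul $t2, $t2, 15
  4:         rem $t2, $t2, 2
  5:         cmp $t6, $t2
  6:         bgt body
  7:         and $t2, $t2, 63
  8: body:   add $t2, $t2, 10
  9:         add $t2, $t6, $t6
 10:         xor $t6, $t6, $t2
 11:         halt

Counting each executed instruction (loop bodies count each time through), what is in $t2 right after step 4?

$t2=21
$t6=-8
$t2=21*15=315
$t2=315%2=1
After step 4: $t2 = 1.

1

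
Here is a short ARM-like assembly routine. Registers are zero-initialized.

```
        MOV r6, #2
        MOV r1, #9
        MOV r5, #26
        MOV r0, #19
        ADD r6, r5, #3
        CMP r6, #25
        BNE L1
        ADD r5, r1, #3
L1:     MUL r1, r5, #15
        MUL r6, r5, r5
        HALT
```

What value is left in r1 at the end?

after MOV r6, #2: r6=2
after MOV r1, #9: r1=9
after MOV r5, #26: r5=26
after MOV r0, #19: r0=19
after ADD r6, r5, #3: r6=26+3=29
CMP r6, #25  (cmp 29,25)
BNE L1: taken
after MUL r1, r5, #15: r1=26*15=390
after MUL r6, r5, r5: r6=26*26=676
halt.

390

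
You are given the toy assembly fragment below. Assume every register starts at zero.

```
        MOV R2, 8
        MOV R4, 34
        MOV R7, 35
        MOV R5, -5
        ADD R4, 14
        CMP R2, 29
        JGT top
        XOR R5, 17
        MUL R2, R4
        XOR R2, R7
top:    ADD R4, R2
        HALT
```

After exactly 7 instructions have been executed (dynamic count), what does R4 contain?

after MOV R2, 8: R2=8
after MOV R4, 34: R4=34
after MOV R7, 35: R7=35
after MOV R5, -5: R5=-5
after ADD R4, 14: R4=34+14=48
CMP R2, 29  (cmp 8,29)
JGT top: not taken
After step 7: R4 = 48.

48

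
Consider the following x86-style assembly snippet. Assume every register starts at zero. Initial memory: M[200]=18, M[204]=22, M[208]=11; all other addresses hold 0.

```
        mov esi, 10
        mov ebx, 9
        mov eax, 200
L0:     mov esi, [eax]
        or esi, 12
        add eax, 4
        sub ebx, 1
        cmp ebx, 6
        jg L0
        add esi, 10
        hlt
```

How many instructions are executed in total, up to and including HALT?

23

esi=10
ebx=9
eax=200
esi=M[200]=18
esi=18|12=30
eax=200+4=204
ebx=9-1=8
cmp ebx, 6  (cmp 8,6)
jg L0: taken
esi=M[204]=22
esi=22|12=30
eax=204+4=208
ebx=8-1=7
cmp ebx, 6  (cmp 7,6)
jg L0: taken
esi=M[208]=11
esi=11|12=15
eax=208+4=212
ebx=7-1=6
cmp ebx, 6  (cmp 6,6)
jg L0: not taken
esi=15+10=25
halt.
Total executed instructions: 23.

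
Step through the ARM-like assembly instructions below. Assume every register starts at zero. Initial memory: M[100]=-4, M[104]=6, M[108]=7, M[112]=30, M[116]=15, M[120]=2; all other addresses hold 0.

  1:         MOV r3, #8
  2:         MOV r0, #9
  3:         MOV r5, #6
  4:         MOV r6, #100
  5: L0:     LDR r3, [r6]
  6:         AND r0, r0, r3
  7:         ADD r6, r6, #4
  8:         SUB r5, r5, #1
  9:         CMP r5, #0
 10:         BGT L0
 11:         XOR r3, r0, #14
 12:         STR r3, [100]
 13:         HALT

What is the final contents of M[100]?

14

r3=8
r0=9
r5=6
r6=100
r3=M[100]=-4
r0=9&(-4)=8
r6=100+4=104
r5=6-1=5
CMP r5, #0  (cmp 5,0)
BGT L0: taken
r3=M[104]=6
r0=8&6=0
r6=104+4=108
r5=5-1=4
CMP r5, #0  (cmp 4,0)
BGT L0: taken
r3=M[108]=7
r0=0&7=0
r6=108+4=112
r5=4-1=3
CMP r5, #0  (cmp 3,0)
BGT L0: taken
r3=M[112]=30
r0=0&30=0
r6=112+4=116
r5=3-1=2
CMP r5, #0  (cmp 2,0)
BGT L0: taken
r3=M[116]=15
r0=0&15=0
r6=116+4=120
r5=2-1=1
CMP r5, #0  (cmp 1,0)
BGT L0: taken
r3=M[120]=2
r0=0&2=0
r6=120+4=124
r5=1-1=0
CMP r5, #0  (cmp 0,0)
BGT L0: not taken
r3=0^14=14
STR r3, [100] → M[100]=14
halt.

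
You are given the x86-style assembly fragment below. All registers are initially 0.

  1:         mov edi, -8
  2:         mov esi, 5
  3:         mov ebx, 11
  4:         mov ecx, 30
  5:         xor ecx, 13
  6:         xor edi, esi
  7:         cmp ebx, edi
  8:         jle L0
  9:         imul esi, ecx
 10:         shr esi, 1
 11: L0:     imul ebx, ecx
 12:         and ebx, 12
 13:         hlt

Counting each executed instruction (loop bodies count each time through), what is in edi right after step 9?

mov edi, -8 → edi=-8
mov esi, 5 → esi=5
mov ebx, 11 → ebx=11
mov ecx, 30 → ecx=30
xor ecx, 13 → ecx=30^13=19
xor edi, esi → edi=(-8)^5=-3
cmp ebx, edi  (cmp 11,-3)
jle L0: not taken
imul esi, ecx → esi=5*19=95
After step 9: edi = -3.

-3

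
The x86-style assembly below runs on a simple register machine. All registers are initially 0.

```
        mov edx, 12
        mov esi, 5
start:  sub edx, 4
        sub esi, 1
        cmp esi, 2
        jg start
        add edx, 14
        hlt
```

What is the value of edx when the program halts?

14

after mov edx, 12: edx=12
after mov esi, 5: esi=5
after sub edx, 4: edx=12-4=8
after sub esi, 1: esi=5-1=4
cmp esi, 2  (cmp 4,2)
jg start: taken
after sub edx, 4: edx=8-4=4
after sub esi, 1: esi=4-1=3
cmp esi, 2  (cmp 3,2)
jg start: taken
after sub edx, 4: edx=4-4=0
after sub esi, 1: esi=3-1=2
cmp esi, 2  (cmp 2,2)
jg start: not taken
after add edx, 14: edx=0+14=14
halt.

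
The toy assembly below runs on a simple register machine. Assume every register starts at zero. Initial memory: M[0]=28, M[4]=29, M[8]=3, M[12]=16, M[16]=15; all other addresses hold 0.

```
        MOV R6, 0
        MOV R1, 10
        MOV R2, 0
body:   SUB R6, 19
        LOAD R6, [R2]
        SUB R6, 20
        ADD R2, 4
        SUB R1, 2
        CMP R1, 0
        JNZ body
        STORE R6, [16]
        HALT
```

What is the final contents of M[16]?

MOV R6, 0 → R6=0
MOV R1, 10 → R1=10
MOV R2, 0 → R2=0
SUB R6, 19 → R6=0-19=-19
LOAD R6, [R2] → R6=M[0]=28
SUB R6, 20 → R6=28-20=8
ADD R2, 4 → R2=0+4=4
SUB R1, 2 → R1=10-2=8
CMP R1, 0  (cmp 8,0)
JNZ body: taken
SUB R6, 19 → R6=8-19=-11
LOAD R6, [R2] → R6=M[4]=29
SUB R6, 20 → R6=29-20=9
ADD R2, 4 → R2=4+4=8
SUB R1, 2 → R1=8-2=6
CMP R1, 0  (cmp 6,0)
JNZ body: taken
SUB R6, 19 → R6=9-19=-10
LOAD R6, [R2] → R6=M[8]=3
SUB R6, 20 → R6=3-20=-17
ADD R2, 4 → R2=8+4=12
SUB R1, 2 → R1=6-2=4
CMP R1, 0  (cmp 4,0)
JNZ body: taken
SUB R6, 19 → R6=(-17)-19=-36
LOAD R6, [R2] → R6=M[12]=16
SUB R6, 20 → R6=16-20=-4
ADD R2, 4 → R2=12+4=16
SUB R1, 2 → R1=4-2=2
CMP R1, 0  (cmp 2,0)
JNZ body: taken
SUB R6, 19 → R6=(-4)-19=-23
LOAD R6, [R2] → R6=M[16]=15
SUB R6, 20 → R6=15-20=-5
ADD R2, 4 → R2=16+4=20
SUB R1, 2 → R1=2-2=0
CMP R1, 0  (cmp 0,0)
JNZ body: not taken
STORE R6, [16] → M[16]=-5
halt.

-5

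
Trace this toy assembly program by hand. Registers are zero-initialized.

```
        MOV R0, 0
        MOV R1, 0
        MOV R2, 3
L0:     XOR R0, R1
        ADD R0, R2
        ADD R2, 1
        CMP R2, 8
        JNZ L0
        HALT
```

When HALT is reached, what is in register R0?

25

R0=0
R1=0
R2=3
R0=0^0=0
R0=0+3=3
R2=3+1=4
CMP R2, 8  (cmp 4,8)
JNZ L0: taken
R0=3^0=3
R0=3+4=7
R2=4+1=5
CMP R2, 8  (cmp 5,8)
JNZ L0: taken
R0=7^0=7
R0=7+5=12
R2=5+1=6
CMP R2, 8  (cmp 6,8)
JNZ L0: taken
R0=12^0=12
R0=12+6=18
R2=6+1=7
CMP R2, 8  (cmp 7,8)
JNZ L0: taken
R0=18^0=18
R0=18+7=25
R2=7+1=8
CMP R2, 8  (cmp 8,8)
JNZ L0: not taken
halt.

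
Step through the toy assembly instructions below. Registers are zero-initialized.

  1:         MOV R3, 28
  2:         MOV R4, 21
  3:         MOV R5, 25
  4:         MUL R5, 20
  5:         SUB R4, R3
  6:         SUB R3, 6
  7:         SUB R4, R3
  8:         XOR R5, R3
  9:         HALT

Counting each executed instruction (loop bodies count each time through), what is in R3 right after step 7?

22

R3=28
R4=21
R5=25
R5=25*20=500
R4=21-28=-7
R3=28-6=22
R4=(-7)-22=-29
After step 7: R3 = 22.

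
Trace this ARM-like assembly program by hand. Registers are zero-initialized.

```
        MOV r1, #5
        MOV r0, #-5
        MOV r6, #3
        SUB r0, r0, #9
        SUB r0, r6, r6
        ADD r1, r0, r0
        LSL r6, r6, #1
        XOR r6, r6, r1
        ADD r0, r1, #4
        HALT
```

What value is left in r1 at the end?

0

after MOV r1, #5: r1=5
after MOV r0, #-5: r0=-5
after MOV r6, #3: r6=3
after SUB r0, r0, #9: r0=(-5)-9=-14
after SUB r0, r6, r6: r0=3-3=0
after ADD r1, r0, r0: r1=0+0=0
after LSL r6, r6, #1: r6=3<<1=6
after XOR r6, r6, r1: r6=6^0=6
after ADD r0, r1, #4: r0=0+4=4
halt.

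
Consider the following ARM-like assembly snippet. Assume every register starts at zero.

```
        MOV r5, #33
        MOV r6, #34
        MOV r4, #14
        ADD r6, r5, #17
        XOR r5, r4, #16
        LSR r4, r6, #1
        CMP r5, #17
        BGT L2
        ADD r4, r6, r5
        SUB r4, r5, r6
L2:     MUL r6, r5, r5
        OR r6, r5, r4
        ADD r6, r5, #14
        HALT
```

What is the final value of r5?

30

MOV r5, #33 → r5=33
MOV r6, #34 → r6=34
MOV r4, #14 → r4=14
ADD r6, r5, #17 → r6=33+17=50
XOR r5, r4, #16 → r5=14^16=30
LSR r4, r6, #1 → r4=50>>1=25
CMP r5, #17  (cmp 30,17)
BGT L2: taken
MUL r6, r5, r5 → r6=30*30=900
OR r6, r5, r4 → r6=30|25=31
ADD r6, r5, #14 → r6=30+14=44
halt.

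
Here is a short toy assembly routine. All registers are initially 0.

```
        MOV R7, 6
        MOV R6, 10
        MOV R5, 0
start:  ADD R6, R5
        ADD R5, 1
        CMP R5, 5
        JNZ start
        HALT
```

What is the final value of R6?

MOV R7, 6 → R7=6
MOV R6, 10 → R6=10
MOV R5, 0 → R5=0
ADD R6, R5 → R6=10+0=10
ADD R5, 1 → R5=0+1=1
CMP R5, 5  (cmp 1,5)
JNZ start: taken
ADD R6, R5 → R6=10+1=11
ADD R5, 1 → R5=1+1=2
CMP R5, 5  (cmp 2,5)
JNZ start: taken
ADD R6, R5 → R6=11+2=13
ADD R5, 1 → R5=2+1=3
CMP R5, 5  (cmp 3,5)
JNZ start: taken
ADD R6, R5 → R6=13+3=16
ADD R5, 1 → R5=3+1=4
CMP R5, 5  (cmp 4,5)
JNZ start: taken
ADD R6, R5 → R6=16+4=20
ADD R5, 1 → R5=4+1=5
CMP R5, 5  (cmp 5,5)
JNZ start: not taken
halt.

20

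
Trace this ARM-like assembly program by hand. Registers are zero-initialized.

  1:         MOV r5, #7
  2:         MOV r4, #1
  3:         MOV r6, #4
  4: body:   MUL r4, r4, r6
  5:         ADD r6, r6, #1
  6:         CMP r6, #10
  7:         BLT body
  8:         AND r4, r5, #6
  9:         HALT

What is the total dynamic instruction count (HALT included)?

29

MOV r5, #7 → r5=7
MOV r4, #1 → r4=1
MOV r6, #4 → r6=4
MUL r4, r4, r6 → r4=1*4=4
ADD r6, r6, #1 → r6=4+1=5
CMP r6, #10  (cmp 5,10)
BLT body: taken
MUL r4, r4, r6 → r4=4*5=20
ADD r6, r6, #1 → r6=5+1=6
CMP r6, #10  (cmp 6,10)
BLT body: taken
MUL r4, r4, r6 → r4=20*6=120
ADD r6, r6, #1 → r6=6+1=7
CMP r6, #10  (cmp 7,10)
BLT body: taken
MUL r4, r4, r6 → r4=120*7=840
ADD r6, r6, #1 → r6=7+1=8
CMP r6, #10  (cmp 8,10)
BLT body: taken
MUL r4, r4, r6 → r4=840*8=6720
ADD r6, r6, #1 → r6=8+1=9
CMP r6, #10  (cmp 9,10)
BLT body: taken
MUL r4, r4, r6 → r4=6720*9=60480
ADD r6, r6, #1 → r6=9+1=10
CMP r6, #10  (cmp 10,10)
BLT body: not taken
AND r4, r5, #6 → r4=7&6=6
halt.
Total executed instructions: 29.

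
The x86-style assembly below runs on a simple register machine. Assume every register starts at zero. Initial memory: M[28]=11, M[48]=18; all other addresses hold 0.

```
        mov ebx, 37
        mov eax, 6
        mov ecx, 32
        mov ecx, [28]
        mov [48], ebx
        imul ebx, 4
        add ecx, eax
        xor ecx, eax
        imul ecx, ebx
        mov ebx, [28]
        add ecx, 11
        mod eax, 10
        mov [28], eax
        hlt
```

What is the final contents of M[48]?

after mov ebx, 37: ebx=37
after mov eax, 6: eax=6
after mov ecx, 32: ecx=32
after mov ecx, [28]: ecx=M[28]=11
mov [48], ebx → M[48]=37
after imul ebx, 4: ebx=37*4=148
after add ecx, eax: ecx=11+6=17
after xor ecx, eax: ecx=17^6=23
after imul ecx, ebx: ecx=23*148=3404
after mov ebx, [28]: ebx=M[28]=11
after add ecx, 11: ecx=3404+11=3415
after mod eax, 10: eax=6%10=6
mov [28], eax → M[28]=6
halt.

37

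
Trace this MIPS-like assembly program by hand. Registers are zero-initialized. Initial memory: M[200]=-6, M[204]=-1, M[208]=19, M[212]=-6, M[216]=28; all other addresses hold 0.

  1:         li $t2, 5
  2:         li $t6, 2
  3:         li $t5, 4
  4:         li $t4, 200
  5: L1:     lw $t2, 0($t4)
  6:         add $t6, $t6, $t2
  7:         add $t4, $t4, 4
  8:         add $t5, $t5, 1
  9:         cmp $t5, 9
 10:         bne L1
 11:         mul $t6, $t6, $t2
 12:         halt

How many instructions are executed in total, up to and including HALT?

36

after li $t2, 5: $t2=5
after li $t6, 2: $t6=2
after li $t5, 4: $t5=4
after li $t4, 200: $t4=200
after lw $t2, 0($t4): $t2=M[200]=-6
after add $t6, $t6, $t2: $t6=2+(-6)=-4
after add $t4, $t4, 4: $t4=200+4=204
after add $t5, $t5, 1: $t5=4+1=5
cmp $t5, 9  (cmp 5,9)
bne L1: taken
after lw $t2, 0($t4): $t2=M[204]=-1
after add $t6, $t6, $t2: $t6=(-4)+(-1)=-5
after add $t4, $t4, 4: $t4=204+4=208
after add $t5, $t5, 1: $t5=5+1=6
cmp $t5, 9  (cmp 6,9)
bne L1: taken
after lw $t2, 0($t4): $t2=M[208]=19
after add $t6, $t6, $t2: $t6=(-5)+19=14
after add $t4, $t4, 4: $t4=208+4=212
after add $t5, $t5, 1: $t5=6+1=7
cmp $t5, 9  (cmp 7,9)
bne L1: taken
after lw $t2, 0($t4): $t2=M[212]=-6
after add $t6, $t6, $t2: $t6=14+(-6)=8
after add $t4, $t4, 4: $t4=212+4=216
after add $t5, $t5, 1: $t5=7+1=8
cmp $t5, 9  (cmp 8,9)
bne L1: taken
after lw $t2, 0($t4): $t2=M[216]=28
after add $t6, $t6, $t2: $t6=8+28=36
after add $t4, $t4, 4: $t4=216+4=220
after add $t5, $t5, 1: $t5=8+1=9
cmp $t5, 9  (cmp 9,9)
bne L1: not taken
after mul $t6, $t6, $t2: $t6=36*28=1008
halt.
Total executed instructions: 36.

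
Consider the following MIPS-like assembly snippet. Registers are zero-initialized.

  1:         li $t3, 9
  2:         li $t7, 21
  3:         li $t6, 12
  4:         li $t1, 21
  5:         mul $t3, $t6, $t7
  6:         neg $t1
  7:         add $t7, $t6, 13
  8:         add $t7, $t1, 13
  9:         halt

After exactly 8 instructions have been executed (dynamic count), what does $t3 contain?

252

li $t3, 9 → $t3=9
li $t7, 21 → $t7=21
li $t6, 12 → $t6=12
li $t1, 21 → $t1=21
mul $t3, $t6, $t7 → $t3=12*21=252
neg $t1 → $t1=-(21)=-21
add $t7, $t6, 13 → $t7=12+13=25
add $t7, $t1, 13 → $t7=(-21)+13=-8
After step 8: $t3 = 252.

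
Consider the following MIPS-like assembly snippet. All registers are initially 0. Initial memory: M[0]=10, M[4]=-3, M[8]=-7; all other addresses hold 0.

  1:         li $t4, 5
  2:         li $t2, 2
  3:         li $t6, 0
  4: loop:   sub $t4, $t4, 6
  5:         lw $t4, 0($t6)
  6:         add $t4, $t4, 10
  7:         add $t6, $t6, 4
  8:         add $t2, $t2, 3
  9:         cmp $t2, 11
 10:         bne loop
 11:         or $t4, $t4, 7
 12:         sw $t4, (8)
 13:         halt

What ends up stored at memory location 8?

7

$t4=5
$t2=2
$t6=0
$t4=5-6=-1
$t4=M[0]=10
$t4=10+10=20
$t6=0+4=4
$t2=2+3=5
cmp $t2, 11  (cmp 5,11)
bne loop: taken
$t4=20-6=14
$t4=M[4]=-3
$t4=(-3)+10=7
$t6=4+4=8
$t2=5+3=8
cmp $t2, 11  (cmp 8,11)
bne loop: taken
$t4=7-6=1
$t4=M[8]=-7
$t4=(-7)+10=3
$t6=8+4=12
$t2=8+3=11
cmp $t2, 11  (cmp 11,11)
bne loop: not taken
$t4=3|7=7
sw $t4, (8) → M[8]=7
halt.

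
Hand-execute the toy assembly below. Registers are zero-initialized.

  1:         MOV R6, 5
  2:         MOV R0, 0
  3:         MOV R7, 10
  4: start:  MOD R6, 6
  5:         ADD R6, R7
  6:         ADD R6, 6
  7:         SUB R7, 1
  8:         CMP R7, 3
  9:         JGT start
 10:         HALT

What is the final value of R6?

12

R6=5
R0=0
R7=10
R6=5%6=5
R6=5+10=15
R6=15+6=21
R7=10-1=9
CMP R7, 3  (cmp 9,3)
JGT start: taken
R6=21%6=3
R6=3+9=12
R6=12+6=18
R7=9-1=8
CMP R7, 3  (cmp 8,3)
JGT start: taken
R6=18%6=0
R6=0+8=8
R6=8+6=14
R7=8-1=7
CMP R7, 3  (cmp 7,3)
JGT start: taken
R6=14%6=2
R6=2+7=9
R6=9+6=15
R7=7-1=6
CMP R7, 3  (cmp 6,3)
JGT start: taken
R6=15%6=3
R6=3+6=9
R6=9+6=15
R7=6-1=5
CMP R7, 3  (cmp 5,3)
JGT start: taken
R6=15%6=3
R6=3+5=8
R6=8+6=14
R7=5-1=4
CMP R7, 3  (cmp 4,3)
JGT start: taken
R6=14%6=2
R6=2+4=6
R6=6+6=12
R7=4-1=3
CMP R7, 3  (cmp 3,3)
JGT start: not taken
halt.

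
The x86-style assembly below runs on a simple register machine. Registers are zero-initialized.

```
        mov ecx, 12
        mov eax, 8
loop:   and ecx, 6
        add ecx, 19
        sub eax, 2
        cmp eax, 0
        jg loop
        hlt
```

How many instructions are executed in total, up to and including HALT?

23

after mov ecx, 12: ecx=12
after mov eax, 8: eax=8
after and ecx, 6: ecx=12&6=4
after add ecx, 19: ecx=4+19=23
after sub eax, 2: eax=8-2=6
cmp eax, 0  (cmp 6,0)
jg loop: taken
after and ecx, 6: ecx=23&6=6
after add ecx, 19: ecx=6+19=25
after sub eax, 2: eax=6-2=4
cmp eax, 0  (cmp 4,0)
jg loop: taken
after and ecx, 6: ecx=25&6=0
after add ecx, 19: ecx=0+19=19
after sub eax, 2: eax=4-2=2
cmp eax, 0  (cmp 2,0)
jg loop: taken
after and ecx, 6: ecx=19&6=2
after add ecx, 19: ecx=2+19=21
after sub eax, 2: eax=2-2=0
cmp eax, 0  (cmp 0,0)
jg loop: not taken
halt.
Total executed instructions: 23.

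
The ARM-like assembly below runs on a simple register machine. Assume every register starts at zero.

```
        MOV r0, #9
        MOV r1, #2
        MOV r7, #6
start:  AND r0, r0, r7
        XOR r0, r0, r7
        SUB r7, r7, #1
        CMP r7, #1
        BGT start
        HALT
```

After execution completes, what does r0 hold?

r0=9
r1=2
r7=6
r0=9&6=0
r0=0^6=6
r7=6-1=5
CMP r7, #1  (cmp 5,1)
BGT start: taken
r0=6&5=4
r0=4^5=1
r7=5-1=4
CMP r7, #1  (cmp 4,1)
BGT start: taken
r0=1&4=0
r0=0^4=4
r7=4-1=3
CMP r7, #1  (cmp 3,1)
BGT start: taken
r0=4&3=0
r0=0^3=3
r7=3-1=2
CMP r7, #1  (cmp 2,1)
BGT start: taken
r0=3&2=2
r0=2^2=0
r7=2-1=1
CMP r7, #1  (cmp 1,1)
BGT start: not taken
halt.

0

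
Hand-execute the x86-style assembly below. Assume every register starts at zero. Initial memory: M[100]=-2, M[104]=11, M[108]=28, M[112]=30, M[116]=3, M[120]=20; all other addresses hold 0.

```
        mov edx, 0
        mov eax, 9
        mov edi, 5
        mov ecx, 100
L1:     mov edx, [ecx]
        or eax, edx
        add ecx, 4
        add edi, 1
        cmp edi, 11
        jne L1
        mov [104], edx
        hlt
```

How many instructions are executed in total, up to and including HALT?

42

edx=0
eax=9
edi=5
ecx=100
edx=M[100]=-2
eax=9|(-2)=-1
ecx=100+4=104
edi=5+1=6
cmp edi, 11  (cmp 6,11)
jne L1: taken
edx=M[104]=11
eax=(-1)|11=-1
ecx=104+4=108
edi=6+1=7
cmp edi, 11  (cmp 7,11)
jne L1: taken
edx=M[108]=28
eax=(-1)|28=-1
ecx=108+4=112
edi=7+1=8
cmp edi, 11  (cmp 8,11)
jne L1: taken
edx=M[112]=30
eax=(-1)|30=-1
ecx=112+4=116
edi=8+1=9
cmp edi, 11  (cmp 9,11)
jne L1: taken
edx=M[116]=3
eax=(-1)|3=-1
ecx=116+4=120
edi=9+1=10
cmp edi, 11  (cmp 10,11)
jne L1: taken
edx=M[120]=20
eax=(-1)|20=-1
ecx=120+4=124
edi=10+1=11
cmp edi, 11  (cmp 11,11)
jne L1: not taken
mov [104], edx → M[104]=20
halt.
Total executed instructions: 42.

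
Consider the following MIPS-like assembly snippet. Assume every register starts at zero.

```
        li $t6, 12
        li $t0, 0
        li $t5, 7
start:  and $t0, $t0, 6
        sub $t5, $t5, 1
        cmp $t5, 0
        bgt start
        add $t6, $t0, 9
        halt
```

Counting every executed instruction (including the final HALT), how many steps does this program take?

33

after li $t6, 12: $t6=12
after li $t0, 0: $t0=0
after li $t5, 7: $t5=7
after and $t0, $t0, 6: $t0=0&6=0
after sub $t5, $t5, 1: $t5=7-1=6
cmp $t5, 0  (cmp 6,0)
bgt start: taken
after and $t0, $t0, 6: $t0=0&6=0
after sub $t5, $t5, 1: $t5=6-1=5
cmp $t5, 0  (cmp 5,0)
bgt start: taken
after and $t0, $t0, 6: $t0=0&6=0
after sub $t5, $t5, 1: $t5=5-1=4
cmp $t5, 0  (cmp 4,0)
bgt start: taken
after and $t0, $t0, 6: $t0=0&6=0
after sub $t5, $t5, 1: $t5=4-1=3
cmp $t5, 0  (cmp 3,0)
bgt start: taken
after and $t0, $t0, 6: $t0=0&6=0
after sub $t5, $t5, 1: $t5=3-1=2
cmp $t5, 0  (cmp 2,0)
bgt start: taken
after and $t0, $t0, 6: $t0=0&6=0
after sub $t5, $t5, 1: $t5=2-1=1
cmp $t5, 0  (cmp 1,0)
bgt start: taken
after and $t0, $t0, 6: $t0=0&6=0
after sub $t5, $t5, 1: $t5=1-1=0
cmp $t5, 0  (cmp 0,0)
bgt start: not taken
after add $t6, $t0, 9: $t6=0+9=9
halt.
Total executed instructions: 33.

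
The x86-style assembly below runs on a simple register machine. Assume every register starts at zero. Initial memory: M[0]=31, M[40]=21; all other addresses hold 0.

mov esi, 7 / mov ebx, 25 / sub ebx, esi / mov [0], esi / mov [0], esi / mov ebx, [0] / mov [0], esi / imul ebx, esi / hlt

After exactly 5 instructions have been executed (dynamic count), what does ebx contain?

18

mov esi, 7 → esi=7
mov ebx, 25 → ebx=25
sub ebx, esi → ebx=25-7=18
mov [0], esi → M[0]=7
mov [0], esi → M[0]=7
After step 5: ebx = 18.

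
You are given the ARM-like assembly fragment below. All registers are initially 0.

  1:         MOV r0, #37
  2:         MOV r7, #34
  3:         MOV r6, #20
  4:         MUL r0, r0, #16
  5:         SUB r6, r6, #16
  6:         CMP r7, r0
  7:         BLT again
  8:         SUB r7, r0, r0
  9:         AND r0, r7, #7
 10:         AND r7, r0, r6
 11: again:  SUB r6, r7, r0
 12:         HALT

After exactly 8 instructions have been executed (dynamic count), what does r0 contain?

r0=37
r7=34
r6=20
r0=37*16=592
r6=20-16=4
CMP r7, r0  (cmp 34,592)
BLT again: taken
r6=34-592=-558
After step 8: r0 = 592.

592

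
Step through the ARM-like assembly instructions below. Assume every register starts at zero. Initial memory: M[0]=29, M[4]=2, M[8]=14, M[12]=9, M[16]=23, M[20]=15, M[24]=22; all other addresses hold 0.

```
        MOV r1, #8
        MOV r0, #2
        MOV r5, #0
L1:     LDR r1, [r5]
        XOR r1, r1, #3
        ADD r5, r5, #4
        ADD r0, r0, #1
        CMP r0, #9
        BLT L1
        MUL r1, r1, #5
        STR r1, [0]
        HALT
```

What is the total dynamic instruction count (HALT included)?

after MOV r1, #8: r1=8
after MOV r0, #2: r0=2
after MOV r5, #0: r5=0
after LDR r1, [r5]: r1=M[0]=29
after XOR r1, r1, #3: r1=29^3=30
after ADD r5, r5, #4: r5=0+4=4
after ADD r0, r0, #1: r0=2+1=3
CMP r0, #9  (cmp 3,9)
BLT L1: taken
after LDR r1, [r5]: r1=M[4]=2
after XOR r1, r1, #3: r1=2^3=1
after ADD r5, r5, #4: r5=4+4=8
after ADD r0, r0, #1: r0=3+1=4
CMP r0, #9  (cmp 4,9)
BLT L1: taken
after LDR r1, [r5]: r1=M[8]=14
after XOR r1, r1, #3: r1=14^3=13
after ADD r5, r5, #4: r5=8+4=12
after ADD r0, r0, #1: r0=4+1=5
CMP r0, #9  (cmp 5,9)
BLT L1: taken
after LDR r1, [r5]: r1=M[12]=9
after XOR r1, r1, #3: r1=9^3=10
after ADD r5, r5, #4: r5=12+4=16
after ADD r0, r0, #1: r0=5+1=6
CMP r0, #9  (cmp 6,9)
BLT L1: taken
after LDR r1, [r5]: r1=M[16]=23
after XOR r1, r1, #3: r1=23^3=20
after ADD r5, r5, #4: r5=16+4=20
after ADD r0, r0, #1: r0=6+1=7
CMP r0, #9  (cmp 7,9)
BLT L1: taken
after LDR r1, [r5]: r1=M[20]=15
after XOR r1, r1, #3: r1=15^3=12
after ADD r5, r5, #4: r5=20+4=24
after ADD r0, r0, #1: r0=7+1=8
CMP r0, #9  (cmp 8,9)
BLT L1: taken
after LDR r1, [r5]: r1=M[24]=22
after XOR r1, r1, #3: r1=22^3=21
after ADD r5, r5, #4: r5=24+4=28
after ADD r0, r0, #1: r0=8+1=9
CMP r0, #9  (cmp 9,9)
BLT L1: not taken
after MUL r1, r1, #5: r1=21*5=105
STR r1, [0] → M[0]=105
halt.
Total executed instructions: 48.

48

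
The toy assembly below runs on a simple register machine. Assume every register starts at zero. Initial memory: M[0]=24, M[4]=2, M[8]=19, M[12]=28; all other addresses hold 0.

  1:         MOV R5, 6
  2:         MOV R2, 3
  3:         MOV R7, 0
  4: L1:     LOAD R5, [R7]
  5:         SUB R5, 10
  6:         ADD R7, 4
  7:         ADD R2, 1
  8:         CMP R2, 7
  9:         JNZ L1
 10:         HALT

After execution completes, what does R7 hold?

16

R5=6
R2=3
R7=0
R5=M[0]=24
R5=24-10=14
R7=0+4=4
R2=3+1=4
CMP R2, 7  (cmp 4,7)
JNZ L1: taken
R5=M[4]=2
R5=2-10=-8
R7=4+4=8
R2=4+1=5
CMP R2, 7  (cmp 5,7)
JNZ L1: taken
R5=M[8]=19
R5=19-10=9
R7=8+4=12
R2=5+1=6
CMP R2, 7  (cmp 6,7)
JNZ L1: taken
R5=M[12]=28
R5=28-10=18
R7=12+4=16
R2=6+1=7
CMP R2, 7  (cmp 7,7)
JNZ L1: not taken
halt.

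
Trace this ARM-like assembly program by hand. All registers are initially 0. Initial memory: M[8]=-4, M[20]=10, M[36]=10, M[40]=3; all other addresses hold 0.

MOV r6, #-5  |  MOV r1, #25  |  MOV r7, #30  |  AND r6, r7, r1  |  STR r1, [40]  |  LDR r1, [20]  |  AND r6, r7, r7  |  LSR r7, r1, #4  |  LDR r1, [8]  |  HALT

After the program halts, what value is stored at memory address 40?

r6=-5
r1=25
r7=30
r6=30&25=24
STR r1, [40] → M[40]=25
r1=M[20]=10
r6=30&30=30
r7=10>>4=0
r1=M[8]=-4
halt.

25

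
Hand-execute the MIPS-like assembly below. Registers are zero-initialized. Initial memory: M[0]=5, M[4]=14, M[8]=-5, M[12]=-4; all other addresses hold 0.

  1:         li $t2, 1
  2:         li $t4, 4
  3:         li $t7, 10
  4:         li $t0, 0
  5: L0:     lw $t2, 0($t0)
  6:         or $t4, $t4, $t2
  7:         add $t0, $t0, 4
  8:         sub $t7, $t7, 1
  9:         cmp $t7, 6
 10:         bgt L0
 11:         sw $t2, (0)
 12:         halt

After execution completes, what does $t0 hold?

$t2=1
$t4=4
$t7=10
$t0=0
$t2=M[0]=5
$t4=4|5=5
$t0=0+4=4
$t7=10-1=9
cmp $t7, 6  (cmp 9,6)
bgt L0: taken
$t2=M[4]=14
$t4=5|14=15
$t0=4+4=8
$t7=9-1=8
cmp $t7, 6  (cmp 8,6)
bgt L0: taken
$t2=M[8]=-5
$t4=15|(-5)=-1
$t0=8+4=12
$t7=8-1=7
cmp $t7, 6  (cmp 7,6)
bgt L0: taken
$t2=M[12]=-4
$t4=(-1)|(-4)=-1
$t0=12+4=16
$t7=7-1=6
cmp $t7, 6  (cmp 6,6)
bgt L0: not taken
sw $t2, (0) → M[0]=-4
halt.

16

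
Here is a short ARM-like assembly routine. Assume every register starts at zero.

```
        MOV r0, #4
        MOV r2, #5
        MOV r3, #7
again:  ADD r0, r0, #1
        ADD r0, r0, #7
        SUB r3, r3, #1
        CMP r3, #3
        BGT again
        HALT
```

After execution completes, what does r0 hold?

MOV r0, #4 → r0=4
MOV r2, #5 → r2=5
MOV r3, #7 → r3=7
ADD r0, r0, #1 → r0=4+1=5
ADD r0, r0, #7 → r0=5+7=12
SUB r3, r3, #1 → r3=7-1=6
CMP r3, #3  (cmp 6,3)
BGT again: taken
ADD r0, r0, #1 → r0=12+1=13
ADD r0, r0, #7 → r0=13+7=20
SUB r3, r3, #1 → r3=6-1=5
CMP r3, #3  (cmp 5,3)
BGT again: taken
ADD r0, r0, #1 → r0=20+1=21
ADD r0, r0, #7 → r0=21+7=28
SUB r3, r3, #1 → r3=5-1=4
CMP r3, #3  (cmp 4,3)
BGT again: taken
ADD r0, r0, #1 → r0=28+1=29
ADD r0, r0, #7 → r0=29+7=36
SUB r3, r3, #1 → r3=4-1=3
CMP r3, #3  (cmp 3,3)
BGT again: not taken
halt.

36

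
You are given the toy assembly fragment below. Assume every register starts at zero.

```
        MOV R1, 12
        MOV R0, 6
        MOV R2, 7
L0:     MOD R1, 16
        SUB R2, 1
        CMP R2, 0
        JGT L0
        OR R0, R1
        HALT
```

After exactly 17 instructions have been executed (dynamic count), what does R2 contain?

3

after MOV R1, 12: R1=12
after MOV R0, 6: R0=6
after MOV R2, 7: R2=7
after MOD R1, 16: R1=12%16=12
after SUB R2, 1: R2=7-1=6
CMP R2, 0  (cmp 6,0)
JGT L0: taken
after MOD R1, 16: R1=12%16=12
after SUB R2, 1: R2=6-1=5
CMP R2, 0  (cmp 5,0)
JGT L0: taken
after MOD R1, 16: R1=12%16=12
after SUB R2, 1: R2=5-1=4
CMP R2, 0  (cmp 4,0)
JGT L0: taken
after MOD R1, 16: R1=12%16=12
after SUB R2, 1: R2=4-1=3
After step 17: R2 = 3.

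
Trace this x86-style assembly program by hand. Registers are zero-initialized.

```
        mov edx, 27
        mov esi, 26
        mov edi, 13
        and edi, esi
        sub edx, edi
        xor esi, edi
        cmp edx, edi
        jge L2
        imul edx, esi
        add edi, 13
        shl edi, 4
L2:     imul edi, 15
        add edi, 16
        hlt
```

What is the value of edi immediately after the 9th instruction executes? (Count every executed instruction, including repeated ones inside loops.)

120

after mov edx, 27: edx=27
after mov esi, 26: esi=26
after mov edi, 13: edi=13
after and edi, esi: edi=13&26=8
after sub edx, edi: edx=27-8=19
after xor esi, edi: esi=26^8=18
cmp edx, edi  (cmp 19,8)
jge L2: taken
after imul edi, 15: edi=8*15=120
After step 9: edi = 120.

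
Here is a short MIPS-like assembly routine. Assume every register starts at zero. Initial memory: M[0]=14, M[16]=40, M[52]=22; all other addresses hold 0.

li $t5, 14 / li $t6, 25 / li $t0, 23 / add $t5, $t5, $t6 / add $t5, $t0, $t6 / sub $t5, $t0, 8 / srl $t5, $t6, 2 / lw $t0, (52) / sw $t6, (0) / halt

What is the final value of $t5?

6

after li $t5, 14: $t5=14
after li $t6, 25: $t6=25
after li $t0, 23: $t0=23
after add $t5, $t5, $t6: $t5=14+25=39
after add $t5, $t0, $t6: $t5=23+25=48
after sub $t5, $t0, 8: $t5=23-8=15
after srl $t5, $t6, 2: $t5=25>>2=6
after lw $t0, (52): $t0=M[52]=22
sw $t6, (0) → M[0]=25
halt.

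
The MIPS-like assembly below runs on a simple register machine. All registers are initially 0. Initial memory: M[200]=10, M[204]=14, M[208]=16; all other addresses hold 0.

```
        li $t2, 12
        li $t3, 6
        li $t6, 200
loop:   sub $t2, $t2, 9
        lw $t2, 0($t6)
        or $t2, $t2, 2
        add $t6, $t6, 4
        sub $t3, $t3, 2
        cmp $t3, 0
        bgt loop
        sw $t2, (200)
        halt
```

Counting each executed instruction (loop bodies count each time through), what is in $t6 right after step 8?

li $t2, 12 → $t2=12
li $t3, 6 → $t3=6
li $t6, 200 → $t6=200
sub $t2, $t2, 9 → $t2=12-9=3
lw $t2, 0($t6) → $t2=M[200]=10
or $t2, $t2, 2 → $t2=10|2=10
add $t6, $t6, 4 → $t6=200+4=204
sub $t3, $t3, 2 → $t3=6-2=4
After step 8: $t6 = 204.

204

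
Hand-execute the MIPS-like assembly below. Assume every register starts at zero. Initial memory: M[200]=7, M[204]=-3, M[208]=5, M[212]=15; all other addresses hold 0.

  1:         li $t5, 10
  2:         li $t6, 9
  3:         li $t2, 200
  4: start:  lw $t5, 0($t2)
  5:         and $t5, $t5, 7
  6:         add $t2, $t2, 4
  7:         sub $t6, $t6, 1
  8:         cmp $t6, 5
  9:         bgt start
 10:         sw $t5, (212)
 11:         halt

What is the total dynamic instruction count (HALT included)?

29

after li $t5, 10: $t5=10
after li $t6, 9: $t6=9
after li $t2, 200: $t2=200
after lw $t5, 0($t2): $t5=M[200]=7
after and $t5, $t5, 7: $t5=7&7=7
after add $t2, $t2, 4: $t2=200+4=204
after sub $t6, $t6, 1: $t6=9-1=8
cmp $t6, 5  (cmp 8,5)
bgt start: taken
after lw $t5, 0($t2): $t5=M[204]=-3
after and $t5, $t5, 7: $t5=(-3)&7=5
after add $t2, $t2, 4: $t2=204+4=208
after sub $t6, $t6, 1: $t6=8-1=7
cmp $t6, 5  (cmp 7,5)
bgt start: taken
after lw $t5, 0($t2): $t5=M[208]=5
after and $t5, $t5, 7: $t5=5&7=5
after add $t2, $t2, 4: $t2=208+4=212
after sub $t6, $t6, 1: $t6=7-1=6
cmp $t6, 5  (cmp 6,5)
bgt start: taken
after lw $t5, 0($t2): $t5=M[212]=15
after and $t5, $t5, 7: $t5=15&7=7
after add $t2, $t2, 4: $t2=212+4=216
after sub $t6, $t6, 1: $t6=6-1=5
cmp $t6, 5  (cmp 5,5)
bgt start: not taken
sw $t5, (212) → M[212]=7
halt.
Total executed instructions: 29.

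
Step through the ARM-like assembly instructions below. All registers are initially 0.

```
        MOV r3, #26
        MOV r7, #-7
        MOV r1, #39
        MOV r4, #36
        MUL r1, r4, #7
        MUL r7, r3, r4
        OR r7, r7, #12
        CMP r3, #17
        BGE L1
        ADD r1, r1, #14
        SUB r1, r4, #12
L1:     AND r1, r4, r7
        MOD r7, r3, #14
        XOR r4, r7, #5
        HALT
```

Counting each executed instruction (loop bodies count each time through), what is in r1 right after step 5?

after MOV r3, #26: r3=26
after MOV r7, #-7: r7=-7
after MOV r1, #39: r1=39
after MOV r4, #36: r4=36
after MUL r1, r4, #7: r1=36*7=252
After step 5: r1 = 252.

252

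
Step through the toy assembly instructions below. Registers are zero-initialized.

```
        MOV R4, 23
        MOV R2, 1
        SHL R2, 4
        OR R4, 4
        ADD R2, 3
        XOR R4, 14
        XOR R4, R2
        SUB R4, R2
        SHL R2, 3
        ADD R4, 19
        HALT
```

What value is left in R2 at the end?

MOV R4, 23 → R4=23
MOV R2, 1 → R2=1
SHL R2, 4 → R2=1<<4=16
OR R4, 4 → R4=23|4=23
ADD R2, 3 → R2=16+3=19
XOR R4, 14 → R4=23^14=25
XOR R4, R2 → R4=25^19=10
SUB R4, R2 → R4=10-19=-9
SHL R2, 3 → R2=19<<3=152
ADD R4, 19 → R4=(-9)+19=10
halt.

152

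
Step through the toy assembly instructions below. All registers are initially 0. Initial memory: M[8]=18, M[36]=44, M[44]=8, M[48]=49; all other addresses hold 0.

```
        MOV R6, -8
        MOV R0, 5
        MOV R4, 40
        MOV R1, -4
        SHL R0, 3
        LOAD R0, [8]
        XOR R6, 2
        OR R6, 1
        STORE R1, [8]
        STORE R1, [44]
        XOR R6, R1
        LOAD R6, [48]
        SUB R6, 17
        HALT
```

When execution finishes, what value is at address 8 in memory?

MOV R6, -8 → R6=-8
MOV R0, 5 → R0=5
MOV R4, 40 → R4=40
MOV R1, -4 → R1=-4
SHL R0, 3 → R0=5<<3=40
LOAD R0, [8] → R0=M[8]=18
XOR R6, 2 → R6=(-8)^2=-6
OR R6, 1 → R6=(-6)|1=-5
STORE R1, [8] → M[8]=-4
STORE R1, [44] → M[44]=-4
XOR R6, R1 → R6=(-5)^(-4)=7
LOAD R6, [48] → R6=M[48]=49
SUB R6, 17 → R6=49-17=32
halt.

-4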